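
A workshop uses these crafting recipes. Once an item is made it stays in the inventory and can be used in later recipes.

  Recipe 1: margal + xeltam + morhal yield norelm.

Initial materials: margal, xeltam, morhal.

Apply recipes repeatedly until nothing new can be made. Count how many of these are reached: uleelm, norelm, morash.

Using Recipe 1, margal, xeltam, and morhal make norelm.
No rule produces uleelm, and it is not given.
norelm: reached.
No rule produces morash, and it is not given.
Reached: norelm — 1 of the 3.

1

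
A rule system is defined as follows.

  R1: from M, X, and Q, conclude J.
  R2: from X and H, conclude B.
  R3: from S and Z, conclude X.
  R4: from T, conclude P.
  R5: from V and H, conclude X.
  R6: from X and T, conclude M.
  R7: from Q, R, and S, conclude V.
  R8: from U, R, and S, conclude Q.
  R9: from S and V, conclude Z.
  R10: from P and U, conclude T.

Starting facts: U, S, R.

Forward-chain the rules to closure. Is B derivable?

No

B would need X and H (R2), but H is never established.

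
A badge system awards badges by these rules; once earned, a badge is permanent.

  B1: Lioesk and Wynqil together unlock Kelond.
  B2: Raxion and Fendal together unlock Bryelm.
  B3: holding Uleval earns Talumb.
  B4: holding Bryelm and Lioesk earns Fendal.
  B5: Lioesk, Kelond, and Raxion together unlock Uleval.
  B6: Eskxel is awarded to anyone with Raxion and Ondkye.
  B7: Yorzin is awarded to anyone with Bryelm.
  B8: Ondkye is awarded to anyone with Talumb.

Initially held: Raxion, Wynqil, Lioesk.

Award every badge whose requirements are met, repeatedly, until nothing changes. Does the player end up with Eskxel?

Yes

With Lioesk and Wynqil, Kelond is earned (B1).
With Lioesk, Kelond, and Raxion, Uleval is earned (B5).
With Uleval, Talumb is earned (B3).
With Talumb, Ondkye is earned (B8).
With Raxion and Ondkye, Eskxel is earned (B6).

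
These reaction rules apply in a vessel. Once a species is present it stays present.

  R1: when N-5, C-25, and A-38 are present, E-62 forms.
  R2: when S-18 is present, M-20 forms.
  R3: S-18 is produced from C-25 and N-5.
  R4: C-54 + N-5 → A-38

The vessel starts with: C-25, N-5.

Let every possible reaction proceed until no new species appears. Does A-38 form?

No

A-38 would need C-54 and N-5 (R4), but C-54 never forms.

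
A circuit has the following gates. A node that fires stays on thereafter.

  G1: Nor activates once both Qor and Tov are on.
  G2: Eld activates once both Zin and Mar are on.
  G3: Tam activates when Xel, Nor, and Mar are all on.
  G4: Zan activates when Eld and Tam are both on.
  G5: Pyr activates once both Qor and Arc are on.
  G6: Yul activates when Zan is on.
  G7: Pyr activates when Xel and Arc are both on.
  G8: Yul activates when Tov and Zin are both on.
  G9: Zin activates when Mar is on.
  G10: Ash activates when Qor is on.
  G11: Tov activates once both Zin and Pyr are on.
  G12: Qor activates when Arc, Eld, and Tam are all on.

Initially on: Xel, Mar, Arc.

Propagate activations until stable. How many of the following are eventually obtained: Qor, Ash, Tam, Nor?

0

Qor would need Arc, Eld, and Tam (G12), but Tam never turns on.
Ash would need Qor (G10), but Qor never turns on.
Tam would need Xel, Nor, and Mar (G3), but Nor never turns on.
Nor would need Qor and Tov (G1), but Qor never turns on.
None of the 4 are reached.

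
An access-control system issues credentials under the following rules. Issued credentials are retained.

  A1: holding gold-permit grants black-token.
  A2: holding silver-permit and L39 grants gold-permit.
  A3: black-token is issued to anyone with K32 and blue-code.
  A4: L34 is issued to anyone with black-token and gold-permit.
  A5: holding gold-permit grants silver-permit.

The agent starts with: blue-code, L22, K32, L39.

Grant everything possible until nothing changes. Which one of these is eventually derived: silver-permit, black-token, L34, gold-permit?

black-token

Holding K32 and blue-code grants black-token (A3).
silver-permit would need gold-permit (A5), but gold-permit is never granted. L34 would need black-token and gold-permit (A4), but gold-permit is never granted. gold-permit would need silver-permit and L39 (A2), but silver-permit is never granted.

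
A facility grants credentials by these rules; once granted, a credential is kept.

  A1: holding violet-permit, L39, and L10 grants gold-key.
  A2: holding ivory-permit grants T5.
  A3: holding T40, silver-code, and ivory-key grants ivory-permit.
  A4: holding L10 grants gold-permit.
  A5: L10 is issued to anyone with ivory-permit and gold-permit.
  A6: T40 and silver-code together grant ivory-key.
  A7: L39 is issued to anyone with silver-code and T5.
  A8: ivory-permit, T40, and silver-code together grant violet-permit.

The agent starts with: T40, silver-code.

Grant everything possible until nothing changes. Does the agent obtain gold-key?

gold-key would need violet-permit, L39, and L10 (A1), but L10 is never granted.

No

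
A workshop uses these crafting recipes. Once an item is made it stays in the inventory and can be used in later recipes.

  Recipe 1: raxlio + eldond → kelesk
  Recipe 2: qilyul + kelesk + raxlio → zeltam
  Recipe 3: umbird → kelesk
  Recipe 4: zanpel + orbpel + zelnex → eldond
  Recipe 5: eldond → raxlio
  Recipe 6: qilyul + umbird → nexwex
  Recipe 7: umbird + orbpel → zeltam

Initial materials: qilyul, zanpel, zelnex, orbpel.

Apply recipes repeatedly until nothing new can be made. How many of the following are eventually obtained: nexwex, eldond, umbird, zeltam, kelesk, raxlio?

4

Using Recipe 4, zanpel, orbpel, and zelnex make eldond.
Using Recipe 5, eldond makes raxlio.
raxlio + eldond → kelesk (Recipe 1).
Using Recipe 2, qilyul, kelesk, and raxlio make zeltam.
nexwex would need qilyul and umbird (Recipe 6), but umbird is never obtained.
eldond: reached.
No rule produces umbird, and it is not given.
zeltam: reached.
kelesk: reached.
raxlio: reached.
Reached: eldond, zeltam, kelesk, and raxlio — 4 of the 6.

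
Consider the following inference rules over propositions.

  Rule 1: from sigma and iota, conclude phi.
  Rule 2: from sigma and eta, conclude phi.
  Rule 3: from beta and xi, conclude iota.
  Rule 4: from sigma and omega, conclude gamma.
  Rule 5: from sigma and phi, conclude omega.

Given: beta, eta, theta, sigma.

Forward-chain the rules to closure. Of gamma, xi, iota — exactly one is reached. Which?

From sigma and eta, Rule 2 gives phi.
sigma and phi hold, so omega follows (Rule 5).
From sigma and omega, Rule 4 gives gamma.
iota would need beta and xi (Rule 3), but xi is never established. No rule produces xi, and it is not given.

gamma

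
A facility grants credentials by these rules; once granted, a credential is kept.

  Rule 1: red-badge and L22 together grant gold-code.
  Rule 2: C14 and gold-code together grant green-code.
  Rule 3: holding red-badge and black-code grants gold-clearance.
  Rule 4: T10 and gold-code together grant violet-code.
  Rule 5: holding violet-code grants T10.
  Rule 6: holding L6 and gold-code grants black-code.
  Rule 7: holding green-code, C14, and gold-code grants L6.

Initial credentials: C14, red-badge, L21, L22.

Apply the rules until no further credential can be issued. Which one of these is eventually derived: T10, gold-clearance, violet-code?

Holding red-badge and L22 grants gold-code (Rule 1).
Holding C14 and gold-code grants green-code (Rule 2).
Holding green-code, C14, and gold-code grants L6 (Rule 7).
Holding L6 and gold-code grants black-code (Rule 6).
Holding red-badge and black-code grants gold-clearance (Rule 3).
T10 would need violet-code (Rule 5), but violet-code is never granted. violet-code would need T10 and gold-code (Rule 4), but T10 is never granted.

gold-clearance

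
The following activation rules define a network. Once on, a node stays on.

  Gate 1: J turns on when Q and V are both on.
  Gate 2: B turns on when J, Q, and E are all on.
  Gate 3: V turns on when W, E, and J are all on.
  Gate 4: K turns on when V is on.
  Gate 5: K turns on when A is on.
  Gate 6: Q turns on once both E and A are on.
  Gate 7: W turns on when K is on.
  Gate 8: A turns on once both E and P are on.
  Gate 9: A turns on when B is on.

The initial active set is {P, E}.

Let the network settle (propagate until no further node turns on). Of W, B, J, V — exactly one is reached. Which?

Gate 8: E and P on → A on.
A is on, so K turns on (Gate 5).
Gate 7: K on → W on.
J would need Q and V (Gate 1), but V never turns on. B would need J, Q, and E (Gate 2), but J never turns on. V would need W, E, and J (Gate 3), but J never turns on.

W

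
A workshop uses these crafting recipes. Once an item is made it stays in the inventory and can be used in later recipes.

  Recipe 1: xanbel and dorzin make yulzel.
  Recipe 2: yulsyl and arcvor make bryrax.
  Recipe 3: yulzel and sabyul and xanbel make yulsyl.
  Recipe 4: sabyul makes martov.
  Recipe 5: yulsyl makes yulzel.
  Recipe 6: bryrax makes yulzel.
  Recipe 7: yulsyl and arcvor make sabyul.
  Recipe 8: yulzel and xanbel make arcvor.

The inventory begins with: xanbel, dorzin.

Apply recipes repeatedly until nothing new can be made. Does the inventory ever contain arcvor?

Yes

xanbel and dorzin → yulzel (Recipe 1).
Using Recipe 8, yulzel and xanbel make arcvor.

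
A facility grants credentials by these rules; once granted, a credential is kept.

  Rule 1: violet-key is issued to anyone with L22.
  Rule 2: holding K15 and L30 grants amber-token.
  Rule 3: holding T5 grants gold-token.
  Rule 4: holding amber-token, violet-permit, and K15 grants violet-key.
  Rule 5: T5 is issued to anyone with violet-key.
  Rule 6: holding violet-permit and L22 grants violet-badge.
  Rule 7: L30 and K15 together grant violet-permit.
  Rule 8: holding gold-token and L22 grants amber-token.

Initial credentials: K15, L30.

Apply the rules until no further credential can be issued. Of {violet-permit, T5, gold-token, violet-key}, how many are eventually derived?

Holding L30 and K15 grants violet-permit (Rule 7).
Holding K15 and L30 grants amber-token (Rule 2).
Holding amber-token, violet-permit, and K15 grants violet-key (Rule 4).
Holding violet-key grants T5 (Rule 5).
Holding T5 grants gold-token (Rule 3).
violet-permit: reached.
T5: reached.
gold-token: reached.
violet-key: reached.
All 4 are reached.

4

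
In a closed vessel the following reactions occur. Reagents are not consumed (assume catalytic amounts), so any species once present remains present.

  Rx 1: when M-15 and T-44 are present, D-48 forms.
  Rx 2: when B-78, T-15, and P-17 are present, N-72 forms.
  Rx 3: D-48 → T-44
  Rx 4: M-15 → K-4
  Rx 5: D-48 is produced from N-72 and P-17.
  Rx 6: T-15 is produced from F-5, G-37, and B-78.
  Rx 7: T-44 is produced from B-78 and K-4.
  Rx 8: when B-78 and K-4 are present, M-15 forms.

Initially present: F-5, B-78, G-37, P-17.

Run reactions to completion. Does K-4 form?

No

K-4 would need M-15 (Rx 4), but M-15 never forms.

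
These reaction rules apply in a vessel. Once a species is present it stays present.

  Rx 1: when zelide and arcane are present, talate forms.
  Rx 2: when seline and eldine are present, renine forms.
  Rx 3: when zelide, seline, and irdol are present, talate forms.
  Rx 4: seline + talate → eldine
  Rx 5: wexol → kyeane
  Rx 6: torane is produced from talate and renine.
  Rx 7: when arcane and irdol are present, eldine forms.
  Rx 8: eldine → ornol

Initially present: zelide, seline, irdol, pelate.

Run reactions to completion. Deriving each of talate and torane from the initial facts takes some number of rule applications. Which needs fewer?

talate: zelide, seline, and irdol present → talate forms (Rx 3). [1 rule application]
torane: zelide, seline, and irdol present → talate forms (Rx 3). seline and talate present → eldine forms (Rx 4). seline and eldine present → renine forms (Rx 2). talate and renine present → torane forms (Rx 6). [4 rule applications]
talate needs fewer.

talate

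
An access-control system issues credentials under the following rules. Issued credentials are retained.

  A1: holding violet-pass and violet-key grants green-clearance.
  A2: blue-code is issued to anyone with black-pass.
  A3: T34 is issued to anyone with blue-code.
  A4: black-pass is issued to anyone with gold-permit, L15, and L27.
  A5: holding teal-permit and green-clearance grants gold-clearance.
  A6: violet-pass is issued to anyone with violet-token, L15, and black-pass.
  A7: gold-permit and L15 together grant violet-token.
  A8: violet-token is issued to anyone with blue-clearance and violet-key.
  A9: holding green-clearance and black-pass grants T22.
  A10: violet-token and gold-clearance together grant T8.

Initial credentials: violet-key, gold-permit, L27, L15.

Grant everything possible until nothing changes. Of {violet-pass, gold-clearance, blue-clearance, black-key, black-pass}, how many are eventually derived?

Holding gold-permit, L15, and L27 grants black-pass (A4).
Holding gold-permit and L15 grants violet-token (A7).
Holding violet-token, L15, and black-pass grants violet-pass (A6).
violet-pass: reached.
gold-clearance would need teal-permit and green-clearance (A5), but teal-permit is never granted.
No rule produces blue-clearance, and it is not given.
No rule produces black-key, and it is not given.
black-pass: reached.
Reached: violet-pass and black-pass — 2 of the 5.

2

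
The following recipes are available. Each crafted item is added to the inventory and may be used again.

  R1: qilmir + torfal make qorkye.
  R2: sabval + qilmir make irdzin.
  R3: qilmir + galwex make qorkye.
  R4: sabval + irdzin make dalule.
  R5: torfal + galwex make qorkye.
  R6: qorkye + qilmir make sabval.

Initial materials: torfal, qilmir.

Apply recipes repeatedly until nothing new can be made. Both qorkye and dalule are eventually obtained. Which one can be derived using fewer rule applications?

qorkye: qilmir + torfal → qorkye (R1). [1 rule application]
dalule: Using R1, qilmir and torfal make qorkye. qorkye + qilmir → sabval (R6). Using R2, sabval and qilmir make irdzin. sabval + irdzin → dalule (R4). [4 rule applications]
qorkye needs fewer.

qorkye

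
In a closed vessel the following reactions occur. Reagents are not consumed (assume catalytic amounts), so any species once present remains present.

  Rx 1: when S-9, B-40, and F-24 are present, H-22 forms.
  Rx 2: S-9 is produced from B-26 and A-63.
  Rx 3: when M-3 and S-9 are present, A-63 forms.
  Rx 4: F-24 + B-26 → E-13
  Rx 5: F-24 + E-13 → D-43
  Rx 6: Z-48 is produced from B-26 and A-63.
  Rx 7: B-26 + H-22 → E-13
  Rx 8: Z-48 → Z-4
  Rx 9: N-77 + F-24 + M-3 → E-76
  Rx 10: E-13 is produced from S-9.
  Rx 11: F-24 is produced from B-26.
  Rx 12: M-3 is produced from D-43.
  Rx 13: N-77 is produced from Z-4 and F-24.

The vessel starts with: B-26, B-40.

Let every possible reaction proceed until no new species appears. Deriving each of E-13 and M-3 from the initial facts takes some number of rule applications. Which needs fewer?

E-13: B-26 present → F-24 forms (Rx 11). F-24 and B-26 present → E-13 forms (Rx 4). [2 rule applications]
M-3: B-26 present → F-24 forms (Rx 11). F-24 and B-26 present → E-13 forms (Rx 4). F-24 and E-13 present → D-43 forms (Rx 5). D-43 present → M-3 forms (Rx 12). [4 rule applications]
E-13 needs fewer.

E-13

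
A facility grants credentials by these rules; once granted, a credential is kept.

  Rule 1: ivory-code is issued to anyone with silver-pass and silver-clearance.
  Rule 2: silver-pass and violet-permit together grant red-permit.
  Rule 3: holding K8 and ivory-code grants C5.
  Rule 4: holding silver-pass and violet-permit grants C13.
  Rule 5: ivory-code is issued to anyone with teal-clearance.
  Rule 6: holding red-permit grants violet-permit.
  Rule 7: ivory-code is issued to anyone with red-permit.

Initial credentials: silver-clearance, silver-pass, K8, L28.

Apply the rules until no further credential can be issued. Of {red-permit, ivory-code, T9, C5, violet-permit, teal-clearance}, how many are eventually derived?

2

Holding silver-pass and silver-clearance grants ivory-code (Rule 1).
Holding K8 and ivory-code grants C5 (Rule 3).
red-permit would need silver-pass and violet-permit (Rule 2), but violet-permit is never granted.
ivory-code: reached.
No rule produces T9, and it is not given.
C5: reached.
violet-permit would need red-permit (Rule 6), but red-permit is never granted.
No rule produces teal-clearance, and it is not given.
Reached: ivory-code and C5 — 2 of the 6.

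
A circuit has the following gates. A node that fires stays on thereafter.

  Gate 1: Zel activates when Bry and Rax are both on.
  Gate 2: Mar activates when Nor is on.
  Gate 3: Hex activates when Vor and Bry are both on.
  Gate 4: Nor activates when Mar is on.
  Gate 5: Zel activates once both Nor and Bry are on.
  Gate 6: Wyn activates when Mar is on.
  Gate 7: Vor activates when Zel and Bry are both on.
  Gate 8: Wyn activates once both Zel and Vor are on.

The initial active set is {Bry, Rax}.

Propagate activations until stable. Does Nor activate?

No

Nor would need Mar (Gate 4), but Mar never turns on.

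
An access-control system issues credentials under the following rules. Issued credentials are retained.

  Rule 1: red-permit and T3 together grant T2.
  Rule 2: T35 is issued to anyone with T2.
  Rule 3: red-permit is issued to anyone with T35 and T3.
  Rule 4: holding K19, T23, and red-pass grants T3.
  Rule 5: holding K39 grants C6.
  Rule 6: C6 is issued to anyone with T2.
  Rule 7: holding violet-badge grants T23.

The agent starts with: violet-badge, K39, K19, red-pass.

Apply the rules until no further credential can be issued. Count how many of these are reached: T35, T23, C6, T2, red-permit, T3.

Holding K39 grants C6 (Rule 5).
Holding violet-badge grants T23 (Rule 7).
Holding K19, T23, and red-pass grants T3 (Rule 4).
T35 would need T2 (Rule 2), but T2 is never granted.
T23: reached.
C6: reached.
T2 would need red-permit and T3 (Rule 1), but red-permit is never granted.
red-permit would need T35 and T3 (Rule 3), but T35 is never granted.
T3: reached.
Reached: T23, C6, and T3 — 3 of the 6.

3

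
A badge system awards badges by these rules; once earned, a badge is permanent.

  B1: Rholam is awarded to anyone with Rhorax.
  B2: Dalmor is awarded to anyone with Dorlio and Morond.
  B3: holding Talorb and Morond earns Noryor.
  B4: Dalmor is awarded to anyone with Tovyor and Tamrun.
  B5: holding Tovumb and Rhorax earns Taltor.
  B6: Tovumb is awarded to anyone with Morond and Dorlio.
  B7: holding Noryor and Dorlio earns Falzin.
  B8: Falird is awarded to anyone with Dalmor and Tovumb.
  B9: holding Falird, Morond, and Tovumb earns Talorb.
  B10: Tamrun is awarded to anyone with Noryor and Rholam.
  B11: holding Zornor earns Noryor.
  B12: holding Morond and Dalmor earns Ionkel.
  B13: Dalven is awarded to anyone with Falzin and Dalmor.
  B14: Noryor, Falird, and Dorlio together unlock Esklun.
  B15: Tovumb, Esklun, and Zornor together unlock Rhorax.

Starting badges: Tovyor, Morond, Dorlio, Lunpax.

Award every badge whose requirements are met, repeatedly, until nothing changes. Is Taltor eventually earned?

No

Taltor would need Tovumb and Rhorax (B5), but Rhorax is never earned.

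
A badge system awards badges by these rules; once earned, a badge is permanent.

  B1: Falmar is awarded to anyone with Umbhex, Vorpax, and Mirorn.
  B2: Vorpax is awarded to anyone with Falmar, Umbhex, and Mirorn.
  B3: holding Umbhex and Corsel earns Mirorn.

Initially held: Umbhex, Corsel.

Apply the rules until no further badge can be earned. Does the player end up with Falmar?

Falmar would need Umbhex, Vorpax, and Mirorn (B1), but Vorpax is never earned.

No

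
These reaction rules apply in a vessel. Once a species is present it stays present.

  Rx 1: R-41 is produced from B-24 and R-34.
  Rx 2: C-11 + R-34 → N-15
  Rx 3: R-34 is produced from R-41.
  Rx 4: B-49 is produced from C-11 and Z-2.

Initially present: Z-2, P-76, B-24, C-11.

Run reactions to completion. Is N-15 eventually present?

N-15 would need C-11 and R-34 (Rx 2), but R-34 never forms.

No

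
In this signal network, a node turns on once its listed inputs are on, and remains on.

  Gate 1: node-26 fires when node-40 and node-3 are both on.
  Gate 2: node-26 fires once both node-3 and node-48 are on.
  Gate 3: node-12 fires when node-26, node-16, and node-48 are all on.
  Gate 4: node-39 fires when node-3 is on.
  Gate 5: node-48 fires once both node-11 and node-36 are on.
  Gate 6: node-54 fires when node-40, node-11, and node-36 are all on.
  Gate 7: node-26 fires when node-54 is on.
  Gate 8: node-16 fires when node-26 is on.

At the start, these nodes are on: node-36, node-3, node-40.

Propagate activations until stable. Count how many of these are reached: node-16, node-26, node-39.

3

Gate 4: node-3 on → node-39 on.
Gate 1: node-40 and node-3 on → node-26 on.
Gate 8: node-26 on → node-16 on.
node-16: reached.
node-26: reached.
node-39: reached.
All 3 are reached.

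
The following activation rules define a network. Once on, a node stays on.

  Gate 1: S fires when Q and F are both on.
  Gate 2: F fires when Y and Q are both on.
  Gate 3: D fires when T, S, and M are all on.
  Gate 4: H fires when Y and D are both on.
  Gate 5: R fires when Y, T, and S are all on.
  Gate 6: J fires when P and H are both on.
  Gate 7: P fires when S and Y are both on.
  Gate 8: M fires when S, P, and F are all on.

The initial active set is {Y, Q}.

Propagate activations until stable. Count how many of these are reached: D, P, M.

Gate 2: Y and Q on → F on.
Q and F are on, so S fires (Gate 1).
Gate 7: S and Y on → P on.
Gate 8: S, P, and F on → M on.
D would need T, S, and M (Gate 3), but T never turns on.
P: reached.
M: reached.
Reached: P and M — 2 of the 3.

2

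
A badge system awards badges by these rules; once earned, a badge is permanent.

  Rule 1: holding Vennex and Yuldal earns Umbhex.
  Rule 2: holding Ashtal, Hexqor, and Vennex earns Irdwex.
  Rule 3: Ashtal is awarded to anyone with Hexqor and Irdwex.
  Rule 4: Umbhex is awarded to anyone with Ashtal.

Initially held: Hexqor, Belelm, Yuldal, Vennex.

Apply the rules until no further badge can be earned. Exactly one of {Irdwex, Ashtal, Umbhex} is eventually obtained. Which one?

With Vennex and Yuldal, Umbhex is earned (Rule 1).
Ashtal would need Hexqor and Irdwex (Rule 3), but Irdwex is never earned. Irdwex would need Ashtal, Hexqor, and Vennex (Rule 2), but Ashtal is never earned.

Umbhex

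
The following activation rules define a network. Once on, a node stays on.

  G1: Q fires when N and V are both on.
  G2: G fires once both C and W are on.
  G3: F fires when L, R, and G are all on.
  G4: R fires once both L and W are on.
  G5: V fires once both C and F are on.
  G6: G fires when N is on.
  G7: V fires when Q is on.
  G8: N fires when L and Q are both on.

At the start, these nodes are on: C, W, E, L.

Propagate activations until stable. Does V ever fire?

L and W are on, so R fires (G4).
C and W are on, so G fires (G2).
L, R, and G are on, so F fires (G3).
G5: C and F on → V on.

Yes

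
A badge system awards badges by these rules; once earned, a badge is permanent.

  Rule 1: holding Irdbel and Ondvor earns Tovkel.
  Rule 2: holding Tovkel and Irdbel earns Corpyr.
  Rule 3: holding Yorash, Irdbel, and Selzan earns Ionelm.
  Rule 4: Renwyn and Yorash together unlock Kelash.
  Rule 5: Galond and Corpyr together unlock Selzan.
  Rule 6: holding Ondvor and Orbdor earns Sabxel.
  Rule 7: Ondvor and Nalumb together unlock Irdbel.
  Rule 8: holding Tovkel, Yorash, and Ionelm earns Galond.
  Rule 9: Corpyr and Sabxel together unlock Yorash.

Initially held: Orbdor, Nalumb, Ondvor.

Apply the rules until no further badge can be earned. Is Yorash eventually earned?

Yes

With Ondvor and Nalumb, Irdbel is earned (Rule 7).
With Ondvor and Orbdor, Sabxel is earned (Rule 6).
With Irdbel and Ondvor, Tovkel is earned (Rule 1).
With Tovkel and Irdbel, Corpyr is earned (Rule 2).
With Corpyr and Sabxel, Yorash is earned (Rule 9).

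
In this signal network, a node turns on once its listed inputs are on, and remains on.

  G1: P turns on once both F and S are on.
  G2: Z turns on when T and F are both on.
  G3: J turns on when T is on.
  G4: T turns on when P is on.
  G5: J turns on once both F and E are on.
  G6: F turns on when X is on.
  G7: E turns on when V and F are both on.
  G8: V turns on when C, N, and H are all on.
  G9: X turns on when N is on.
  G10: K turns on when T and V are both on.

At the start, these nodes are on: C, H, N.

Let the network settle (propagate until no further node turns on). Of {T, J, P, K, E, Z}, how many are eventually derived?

2

G8: C, N, and H on → V on.
N is on, so X turns on (G9).
G6: X on → F on.
V and F are on, so E turns on (G7).
G5: F and E on → J on.
T would need P (G4), but P never turns on.
J: reached.
P would need F and S (G1), but S never turns on.
K would need T and V (G10), but T never turns on.
E: reached.
Z would need T and F (G2), but T never turns on.
Reached: J and E — 2 of the 6.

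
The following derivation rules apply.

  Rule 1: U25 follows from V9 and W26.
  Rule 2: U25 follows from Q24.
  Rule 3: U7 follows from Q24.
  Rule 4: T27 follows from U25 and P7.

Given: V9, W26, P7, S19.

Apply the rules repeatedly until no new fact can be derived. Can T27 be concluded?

Yes

V9 and W26 hold, so U25 follows (Rule 1).
From U25 and P7, Rule 4 gives T27.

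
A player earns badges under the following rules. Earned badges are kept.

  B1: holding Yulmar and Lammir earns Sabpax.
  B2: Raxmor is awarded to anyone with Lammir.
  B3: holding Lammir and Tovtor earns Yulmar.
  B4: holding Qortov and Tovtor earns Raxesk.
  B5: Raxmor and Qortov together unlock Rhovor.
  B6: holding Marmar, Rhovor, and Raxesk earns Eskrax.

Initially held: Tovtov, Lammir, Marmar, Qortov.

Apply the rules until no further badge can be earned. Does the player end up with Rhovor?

Yes

With Lammir, Raxmor is earned (B2).
With Raxmor and Qortov, Rhovor is earned (B5).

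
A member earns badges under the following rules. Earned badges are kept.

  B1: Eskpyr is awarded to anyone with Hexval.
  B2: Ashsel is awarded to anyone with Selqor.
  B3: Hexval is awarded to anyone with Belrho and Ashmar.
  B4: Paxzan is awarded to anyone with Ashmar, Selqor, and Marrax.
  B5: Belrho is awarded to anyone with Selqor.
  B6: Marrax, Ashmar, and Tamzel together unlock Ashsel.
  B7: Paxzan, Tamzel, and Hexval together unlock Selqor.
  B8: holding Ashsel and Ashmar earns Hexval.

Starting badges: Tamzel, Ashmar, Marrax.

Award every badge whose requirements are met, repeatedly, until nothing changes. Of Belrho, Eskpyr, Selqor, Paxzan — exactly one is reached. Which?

With Marrax, Ashmar, and Tamzel, Ashsel is earned (B6).
With Ashsel and Ashmar, Hexval is earned (B8).
With Hexval, Eskpyr is earned (B1).
Paxzan would need Ashmar, Selqor, and Marrax (B4), but Selqor is never earned. Selqor would need Paxzan, Tamzel, and Hexval (B7), but Paxzan is never earned. Belrho would need Selqor (B5), but Selqor is never earned.

Eskpyr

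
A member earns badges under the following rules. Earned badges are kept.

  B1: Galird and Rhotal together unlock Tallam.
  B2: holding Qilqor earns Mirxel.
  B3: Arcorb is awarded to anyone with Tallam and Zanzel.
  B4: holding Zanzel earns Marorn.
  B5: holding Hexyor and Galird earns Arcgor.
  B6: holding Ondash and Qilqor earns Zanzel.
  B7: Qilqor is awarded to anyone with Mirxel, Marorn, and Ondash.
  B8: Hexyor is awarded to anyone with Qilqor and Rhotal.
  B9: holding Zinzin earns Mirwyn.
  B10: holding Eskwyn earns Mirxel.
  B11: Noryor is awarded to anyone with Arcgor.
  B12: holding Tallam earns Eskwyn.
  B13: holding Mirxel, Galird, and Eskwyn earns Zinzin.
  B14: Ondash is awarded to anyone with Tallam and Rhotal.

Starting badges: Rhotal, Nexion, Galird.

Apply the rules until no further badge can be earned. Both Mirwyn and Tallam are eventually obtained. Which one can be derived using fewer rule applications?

Tallam

Tallam: With Galird and Rhotal, Tallam is earned (B1). [1 rule application]
Mirwyn: With Galird and Rhotal, Tallam is earned (B1). With Tallam, Eskwyn is earned (B12). With Eskwyn, Mirxel is earned (B10). With Mirxel, Galird, and Eskwyn, Zinzin is earned (B13). With Zinzin, Mirwyn is earned (B9). [5 rule applications]
Tallam needs fewer.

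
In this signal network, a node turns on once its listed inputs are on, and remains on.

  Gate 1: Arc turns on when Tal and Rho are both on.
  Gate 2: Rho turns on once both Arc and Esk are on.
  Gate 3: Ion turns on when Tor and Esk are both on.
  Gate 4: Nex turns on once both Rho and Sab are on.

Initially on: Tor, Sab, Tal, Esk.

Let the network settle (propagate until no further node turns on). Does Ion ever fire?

Gate 3: Tor and Esk on → Ion on.

Yes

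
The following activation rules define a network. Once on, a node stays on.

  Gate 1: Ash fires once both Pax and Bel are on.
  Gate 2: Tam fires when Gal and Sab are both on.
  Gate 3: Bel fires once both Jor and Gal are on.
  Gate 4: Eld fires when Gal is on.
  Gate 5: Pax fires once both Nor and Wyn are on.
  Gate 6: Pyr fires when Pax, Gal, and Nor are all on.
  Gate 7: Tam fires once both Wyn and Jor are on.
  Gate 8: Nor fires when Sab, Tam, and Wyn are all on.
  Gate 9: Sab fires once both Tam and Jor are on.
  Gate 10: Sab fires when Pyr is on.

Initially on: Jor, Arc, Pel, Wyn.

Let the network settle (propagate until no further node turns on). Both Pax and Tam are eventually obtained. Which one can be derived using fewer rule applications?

Tam

Tam: Wyn and Jor are on, so Tam fires (Gate 7). [1 rule application]
Pax: Wyn and Jor are on, so Tam fires (Gate 7). Tam and Jor are on, so Sab fires (Gate 9). Sab, Tam, and Wyn are on, so Nor fires (Gate 8). Nor and Wyn are on, so Pax fires (Gate 5). [4 rule applications]
Tam needs fewer.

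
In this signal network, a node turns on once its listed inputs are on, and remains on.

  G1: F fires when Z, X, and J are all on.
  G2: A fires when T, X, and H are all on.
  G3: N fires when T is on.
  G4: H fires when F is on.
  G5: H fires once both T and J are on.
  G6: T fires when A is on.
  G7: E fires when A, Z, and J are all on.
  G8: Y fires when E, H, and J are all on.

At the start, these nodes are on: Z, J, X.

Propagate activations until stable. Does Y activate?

No

Y would need E, H, and J (G8), but E never turns on.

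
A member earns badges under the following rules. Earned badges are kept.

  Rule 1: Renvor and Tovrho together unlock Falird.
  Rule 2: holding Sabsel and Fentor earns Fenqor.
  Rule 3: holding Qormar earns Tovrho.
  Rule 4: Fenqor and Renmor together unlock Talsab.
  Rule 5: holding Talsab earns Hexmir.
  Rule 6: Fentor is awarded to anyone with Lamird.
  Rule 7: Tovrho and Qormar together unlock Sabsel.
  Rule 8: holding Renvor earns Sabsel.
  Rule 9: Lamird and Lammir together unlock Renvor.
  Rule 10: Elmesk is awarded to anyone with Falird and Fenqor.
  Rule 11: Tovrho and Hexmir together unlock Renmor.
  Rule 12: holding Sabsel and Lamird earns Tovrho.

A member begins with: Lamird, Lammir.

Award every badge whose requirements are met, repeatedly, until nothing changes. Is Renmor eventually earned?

No

Renmor would need Tovrho and Hexmir (Rule 11), but Hexmir is never earned.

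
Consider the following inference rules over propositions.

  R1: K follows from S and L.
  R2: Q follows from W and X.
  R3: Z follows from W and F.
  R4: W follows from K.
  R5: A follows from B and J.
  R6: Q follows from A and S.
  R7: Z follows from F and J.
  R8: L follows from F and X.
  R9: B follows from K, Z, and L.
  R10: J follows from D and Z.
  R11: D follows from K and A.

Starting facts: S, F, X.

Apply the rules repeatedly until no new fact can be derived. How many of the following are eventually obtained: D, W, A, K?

2

F and X hold, so L follows (R8).
From S and L, R1 gives K.
K holds, so W follows (R4).
D would need K and A (R11), but A is never established.
W: reached.
A would need B and J (R5), but J is never established.
K: reached.
Reached: W and K — 2 of the 4.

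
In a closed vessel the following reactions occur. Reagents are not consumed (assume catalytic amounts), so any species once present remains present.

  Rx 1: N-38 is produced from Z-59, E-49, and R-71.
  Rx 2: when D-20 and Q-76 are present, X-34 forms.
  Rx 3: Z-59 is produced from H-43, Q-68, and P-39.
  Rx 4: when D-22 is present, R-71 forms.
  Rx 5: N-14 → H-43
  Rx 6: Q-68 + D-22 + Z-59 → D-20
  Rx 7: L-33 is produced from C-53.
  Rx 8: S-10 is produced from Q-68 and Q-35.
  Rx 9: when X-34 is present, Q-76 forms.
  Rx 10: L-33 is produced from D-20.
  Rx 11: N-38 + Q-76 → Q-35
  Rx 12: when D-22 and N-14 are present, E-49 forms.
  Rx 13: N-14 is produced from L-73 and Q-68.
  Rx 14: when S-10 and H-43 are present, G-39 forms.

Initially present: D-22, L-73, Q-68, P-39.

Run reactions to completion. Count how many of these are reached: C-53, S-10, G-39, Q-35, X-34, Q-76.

0

No rule produces C-53, and it is not given.
S-10 would need Q-68 and Q-35 (Rx 8), but Q-35 never forms.
G-39 would need S-10 and H-43 (Rx 14), but S-10 never forms.
Q-35 would need N-38 and Q-76 (Rx 11), but Q-76 never forms.
X-34 would need D-20 and Q-76 (Rx 2), but Q-76 never forms.
Q-76 would need X-34 (Rx 9), but X-34 never forms.
None of the 6 are reached.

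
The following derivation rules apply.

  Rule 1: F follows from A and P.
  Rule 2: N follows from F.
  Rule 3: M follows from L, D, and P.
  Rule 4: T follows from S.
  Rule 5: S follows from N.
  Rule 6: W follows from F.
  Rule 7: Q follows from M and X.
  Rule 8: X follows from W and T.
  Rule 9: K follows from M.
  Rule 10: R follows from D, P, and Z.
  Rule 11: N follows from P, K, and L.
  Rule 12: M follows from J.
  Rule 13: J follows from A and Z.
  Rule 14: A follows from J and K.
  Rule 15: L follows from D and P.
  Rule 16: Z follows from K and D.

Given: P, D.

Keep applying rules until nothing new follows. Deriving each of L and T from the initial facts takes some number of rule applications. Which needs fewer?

L

L: From D and P, Rule 15 gives L. [1 rule application]
T: D and P hold, so L follows (Rule 15). From L, D, and P, Rule 3 gives M. From M, Rule 9 gives K. From P, K, and L, Rule 11 gives N. N holds, so S follows (Rule 5). From S, Rule 4 gives T. [6 rule applications]
L needs fewer.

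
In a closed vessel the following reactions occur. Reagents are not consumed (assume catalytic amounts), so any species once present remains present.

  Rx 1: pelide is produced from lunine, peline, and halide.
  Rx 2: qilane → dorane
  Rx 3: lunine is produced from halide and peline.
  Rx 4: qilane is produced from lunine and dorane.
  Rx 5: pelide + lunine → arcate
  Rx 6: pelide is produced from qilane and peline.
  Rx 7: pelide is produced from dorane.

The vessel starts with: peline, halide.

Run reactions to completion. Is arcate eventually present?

halide and peline present → lunine forms (Rx 3).
lunine, peline, and halide present → pelide forms (Rx 1).
pelide and lunine present → arcate forms (Rx 5).

Yes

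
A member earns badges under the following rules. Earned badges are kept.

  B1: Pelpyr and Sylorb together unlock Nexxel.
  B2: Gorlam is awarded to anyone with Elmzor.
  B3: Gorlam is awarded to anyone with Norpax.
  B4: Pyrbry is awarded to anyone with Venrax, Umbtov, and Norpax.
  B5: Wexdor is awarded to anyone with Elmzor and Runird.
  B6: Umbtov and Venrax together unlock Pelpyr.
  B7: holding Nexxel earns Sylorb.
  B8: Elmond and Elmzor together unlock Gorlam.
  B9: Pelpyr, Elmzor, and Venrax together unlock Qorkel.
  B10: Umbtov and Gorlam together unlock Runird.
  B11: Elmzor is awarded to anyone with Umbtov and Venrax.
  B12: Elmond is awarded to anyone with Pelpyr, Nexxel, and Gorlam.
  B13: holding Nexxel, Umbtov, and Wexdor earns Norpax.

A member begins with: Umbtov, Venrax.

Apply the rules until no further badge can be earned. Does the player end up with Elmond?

No

Elmond would need Pelpyr, Nexxel, and Gorlam (B12), but Nexxel is never earned.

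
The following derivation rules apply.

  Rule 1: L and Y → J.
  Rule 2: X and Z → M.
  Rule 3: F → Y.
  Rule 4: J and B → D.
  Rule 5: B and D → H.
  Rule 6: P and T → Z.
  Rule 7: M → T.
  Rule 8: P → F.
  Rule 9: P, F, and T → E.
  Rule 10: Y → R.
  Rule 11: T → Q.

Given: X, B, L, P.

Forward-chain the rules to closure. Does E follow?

E would need P, F, and T (Rule 9), but T is never established.

No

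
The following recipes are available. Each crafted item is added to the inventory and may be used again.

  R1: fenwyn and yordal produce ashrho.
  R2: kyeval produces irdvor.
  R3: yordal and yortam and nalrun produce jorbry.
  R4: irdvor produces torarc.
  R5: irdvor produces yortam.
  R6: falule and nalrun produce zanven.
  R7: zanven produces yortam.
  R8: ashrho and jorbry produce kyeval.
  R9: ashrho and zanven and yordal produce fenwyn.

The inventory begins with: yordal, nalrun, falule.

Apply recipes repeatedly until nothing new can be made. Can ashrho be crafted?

ashrho would need fenwyn and yordal (R1), but fenwyn is never obtained.

No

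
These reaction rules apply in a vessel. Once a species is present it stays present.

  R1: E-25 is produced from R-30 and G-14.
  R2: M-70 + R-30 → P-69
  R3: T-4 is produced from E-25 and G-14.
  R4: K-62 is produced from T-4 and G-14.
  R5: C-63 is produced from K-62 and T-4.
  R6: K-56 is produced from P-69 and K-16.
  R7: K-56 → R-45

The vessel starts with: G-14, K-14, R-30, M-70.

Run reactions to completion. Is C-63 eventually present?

Yes

R-30 and G-14 present → E-25 forms (R1).
E-25 and G-14 present → T-4 forms (R3).
T-4 and G-14 present → K-62 forms (R4).
K-62 and T-4 present → C-63 forms (R5).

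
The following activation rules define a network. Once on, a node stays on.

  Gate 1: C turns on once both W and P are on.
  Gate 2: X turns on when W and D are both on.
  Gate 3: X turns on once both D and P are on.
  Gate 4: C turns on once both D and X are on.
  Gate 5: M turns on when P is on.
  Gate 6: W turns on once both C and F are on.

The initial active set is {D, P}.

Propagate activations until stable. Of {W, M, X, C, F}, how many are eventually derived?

3

D and P are on, so X turns on (Gate 3).
P is on, so M turns on (Gate 5).
Gate 4: D and X on → C on.
W would need C and F (Gate 6), but F never turns on.
M: reached.
X: reached.
C: reached.
No rule produces F, and it is not given.
Reached: M, X, and C — 3 of the 5.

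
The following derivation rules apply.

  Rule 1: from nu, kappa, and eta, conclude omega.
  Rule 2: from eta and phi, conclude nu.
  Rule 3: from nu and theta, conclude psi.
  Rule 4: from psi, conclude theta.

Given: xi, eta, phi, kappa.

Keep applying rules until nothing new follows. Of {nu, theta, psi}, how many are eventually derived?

1

From eta and phi, Rule 2 gives nu.
nu: reached.
theta would need psi (Rule 4), but psi is never established.
psi would need nu and theta (Rule 3), but theta is never established.
Reached: nu — 1 of the 3.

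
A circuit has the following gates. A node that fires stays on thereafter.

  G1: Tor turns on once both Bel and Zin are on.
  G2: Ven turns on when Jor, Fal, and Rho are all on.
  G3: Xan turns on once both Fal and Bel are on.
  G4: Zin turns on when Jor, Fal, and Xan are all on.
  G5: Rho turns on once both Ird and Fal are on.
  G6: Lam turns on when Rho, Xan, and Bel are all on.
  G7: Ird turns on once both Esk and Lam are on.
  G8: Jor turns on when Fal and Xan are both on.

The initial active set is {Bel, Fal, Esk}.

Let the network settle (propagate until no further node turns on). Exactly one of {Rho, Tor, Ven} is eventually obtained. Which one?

Tor

Fal and Bel are on, so Xan turns on (G3).
G8: Fal and Xan on → Jor on.
G4: Jor, Fal, and Xan on → Zin on.
Bel and Zin are on, so Tor turns on (G1).
Ven would need Jor, Fal, and Rho (G2), but Rho never turns on. Rho would need Ird and Fal (G5), but Ird never turns on.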